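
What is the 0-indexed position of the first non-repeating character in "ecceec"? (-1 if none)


Input: ecceec
Character frequencies:
  'c': 3
  'e': 3
Scanning left to right for freq == 1:
  Position 0 ('e'): freq=3, skip
  Position 1 ('c'): freq=3, skip
  Position 2 ('c'): freq=3, skip
  Position 3 ('e'): freq=3, skip
  Position 4 ('e'): freq=3, skip
  Position 5 ('c'): freq=3, skip
  No unique character found => answer = -1

-1


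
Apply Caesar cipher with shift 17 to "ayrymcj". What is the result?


Caesar cipher: shift "ayrymcj" by 17
  'a' (pos 0) + 17 = pos 17 = 'r'
  'y' (pos 24) + 17 = pos 15 = 'p'
  'r' (pos 17) + 17 = pos 8 = 'i'
  'y' (pos 24) + 17 = pos 15 = 'p'
  'm' (pos 12) + 17 = pos 3 = 'd'
  'c' (pos 2) + 17 = pos 19 = 't'
  'j' (pos 9) + 17 = pos 0 = 'a'
Result: rpipdta

rpipdta


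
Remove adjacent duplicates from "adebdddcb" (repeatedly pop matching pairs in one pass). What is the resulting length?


Input: adebdddcb
Stack-based adjacent duplicate removal:
  Read 'a': push. Stack: a
  Read 'd': push. Stack: ad
  Read 'e': push. Stack: ade
  Read 'b': push. Stack: adeb
  Read 'd': push. Stack: adebd
  Read 'd': matches stack top 'd' => pop. Stack: adeb
  Read 'd': push. Stack: adebd
  Read 'c': push. Stack: adebdc
  Read 'b': push. Stack: adebdcb
Final stack: "adebdcb" (length 7)

7


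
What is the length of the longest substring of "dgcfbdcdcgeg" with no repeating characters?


Input: "dgcfbdcdcgeg"
Sliding window (track last position of each char):
  Position 0 ('d'): window [0,0] length 1 -- new best
  Position 1 ('g'): window [0,1] length 2 -- new best
  Position 2 ('c'): window [0,2] length 3 -- new best
  Position 3 ('f'): window [0,3] length 4 -- new best
  Position 4 ('b'): window [0,4] length 5 -- new best
  Position 5 ('d'): repeat (last at 0), move window start to 1
  Position 5 ('d'): window [1,5] length 5
  Position 6 ('c'): repeat (last at 2), move window start to 3
  Position 6 ('c'): window [3,6] length 4
  Position 7 ('d'): repeat (last at 5), move window start to 6
  Position 7 ('d'): window [6,7] length 2
  Position 8 ('c'): repeat (last at 6), move window start to 7
  Position 8 ('c'): window [7,8] length 2
  Position 9 ('g'): window [7,9] length 3
  Position 10 ('e'): window [7,10] length 4
  Position 11 ('g'): repeat (last at 9), move window start to 10
  Position 11 ('g'): window [10,11] length 2
Longest substring with no repeats: "dgcfb" with length 5

5


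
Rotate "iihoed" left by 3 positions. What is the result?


Input: "iihoed", rotate left by 3
First 3 characters: "iih"
Remaining characters: "oed"
Concatenate remaining + first: "oed" + "iih" = "oediih"

oediih


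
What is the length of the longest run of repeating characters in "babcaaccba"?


Input: "babcaaccba"
Scanning for longest run:
  Position 1 ('a'): new char, reset run to 1
  Position 2 ('b'): new char, reset run to 1
  Position 3 ('c'): new char, reset run to 1
  Position 4 ('a'): new char, reset run to 1
  Position 5 ('a'): continues run of 'a', length=2
  Position 6 ('c'): new char, reset run to 1
  Position 7 ('c'): continues run of 'c', length=2
  Position 8 ('b'): new char, reset run to 1
  Position 9 ('a'): new char, reset run to 1
Longest run: 'a' with length 2

2


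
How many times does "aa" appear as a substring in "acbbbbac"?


Searching for "aa" in "acbbbbac"
Scanning each position:
  Position 0: "ac" => no
  Position 1: "cb" => no
  Position 2: "bb" => no
  Position 3: "bb" => no
  Position 4: "bb" => no
  Position 5: "ba" => no
  Position 6: "ac" => no
Total occurrences: 0

0


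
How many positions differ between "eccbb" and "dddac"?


Comparing "eccbb" and "dddac" position by position:
  Position 0: 'e' vs 'd' => DIFFER
  Position 1: 'c' vs 'd' => DIFFER
  Position 2: 'c' vs 'd' => DIFFER
  Position 3: 'b' vs 'a' => DIFFER
  Position 4: 'b' vs 'c' => DIFFER
Positions that differ: 5

5


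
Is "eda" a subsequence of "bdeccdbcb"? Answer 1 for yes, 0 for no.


Check if "eda" is a subsequence of "bdeccdbcb"
Greedy scan:
  Position 0 ('b'): no match needed
  Position 1 ('d'): no match needed
  Position 2 ('e'): matches sub[0] = 'e'
  Position 3 ('c'): no match needed
  Position 4 ('c'): no match needed
  Position 5 ('d'): matches sub[1] = 'd'
  Position 6 ('b'): no match needed
  Position 7 ('c'): no match needed
  Position 8 ('b'): no match needed
Only matched 2/3 characters => not a subsequence

0


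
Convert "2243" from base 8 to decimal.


Input: "2243" in base 8
Positional expansion:
  Digit '2' (value 2) x 8^3 = 1024
  Digit '2' (value 2) x 8^2 = 128
  Digit '4' (value 4) x 8^1 = 32
  Digit '3' (value 3) x 8^0 = 3
Sum = 1187

1187


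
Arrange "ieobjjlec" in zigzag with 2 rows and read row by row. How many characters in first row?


Zigzag "ieobjjlec" into 2 rows:
Placing characters:
  'i' => row 0
  'e' => row 1
  'o' => row 0
  'b' => row 1
  'j' => row 0
  'j' => row 1
  'l' => row 0
  'e' => row 1
  'c' => row 0
Rows:
  Row 0: "iojlc"
  Row 1: "ebje"
First row length: 5

5


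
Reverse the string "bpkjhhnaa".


Input: bpkjhhnaa
Reading characters right to left:
  Position 8: 'a'
  Position 7: 'a'
  Position 6: 'n'
  Position 5: 'h'
  Position 4: 'h'
  Position 3: 'j'
  Position 2: 'k'
  Position 1: 'p'
  Position 0: 'b'
Reversed: aanhhjkpb

aanhhjkpb


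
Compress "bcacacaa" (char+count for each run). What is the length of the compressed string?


Input: bcacacaa
Runs:
  'b' x 1 => "b1"
  'c' x 1 => "c1"
  'a' x 1 => "a1"
  'c' x 1 => "c1"
  'a' x 1 => "a1"
  'c' x 1 => "c1"
  'a' x 2 => "a2"
Compressed: "b1c1a1c1a1c1a2"
Compressed length: 14

14


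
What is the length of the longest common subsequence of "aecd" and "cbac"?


LCS of "aecd" and "cbac"
DP table:
           c    b    a    c
      0    0    0    0    0
  a   0    0    0    1    1
  e   0    0    0    1    1
  c   0    1    1    1    2
  d   0    1    1    1    2
LCS length = dp[4][4] = 2

2


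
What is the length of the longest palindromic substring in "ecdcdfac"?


Input: "ecdcdfac"
Checking substrings for palindromes:
  [1:4] "cdc" (len 3) => palindrome
  [2:5] "dcd" (len 3) => palindrome
Longest palindromic substring: "cdc" with length 3

3


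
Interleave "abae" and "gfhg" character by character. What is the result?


Interleaving "abae" and "gfhg":
  Position 0: 'a' from first, 'g' from second => "ag"
  Position 1: 'b' from first, 'f' from second => "bf"
  Position 2: 'a' from first, 'h' from second => "ah"
  Position 3: 'e' from first, 'g' from second => "eg"
Result: agbfaheg

agbfaheg


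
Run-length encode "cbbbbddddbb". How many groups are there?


Input: cbbbbddddbb
Scanning for consecutive runs:
  Group 1: 'c' x 1 (positions 0-0)
  Group 2: 'b' x 4 (positions 1-4)
  Group 3: 'd' x 4 (positions 5-8)
  Group 4: 'b' x 2 (positions 9-10)
Total groups: 4

4


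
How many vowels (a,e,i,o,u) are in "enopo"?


Input: enopo
Checking each character:
  'e' at position 0: vowel (running total: 1)
  'n' at position 1: consonant
  'o' at position 2: vowel (running total: 2)
  'p' at position 3: consonant
  'o' at position 4: vowel (running total: 3)
Total vowels: 3

3


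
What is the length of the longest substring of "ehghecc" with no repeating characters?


Input: "ehghecc"
Sliding window (track last position of each char):
  Position 0 ('e'): window [0,0] length 1 -- new best
  Position 1 ('h'): window [0,1] length 2 -- new best
  Position 2 ('g'): window [0,2] length 3 -- new best
  Position 3 ('h'): repeat (last at 1), move window start to 2
  Position 3 ('h'): window [2,3] length 2
  Position 4 ('e'): window [2,4] length 3
  Position 5 ('c'): window [2,5] length 4 -- new best
  Position 6 ('c'): repeat (last at 5), move window start to 6
  Position 6 ('c'): window [6,6] length 1
Longest substring with no repeats: "ghec" with length 4

4


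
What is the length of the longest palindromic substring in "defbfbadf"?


Input: "defbfbadf"
Checking substrings for palindromes:
  [2:5] "fbf" (len 3) => palindrome
  [3:6] "bfb" (len 3) => palindrome
Longest palindromic substring: "fbf" with length 3

3


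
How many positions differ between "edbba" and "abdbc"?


Comparing "edbba" and "abdbc" position by position:
  Position 0: 'e' vs 'a' => DIFFER
  Position 1: 'd' vs 'b' => DIFFER
  Position 2: 'b' vs 'd' => DIFFER
  Position 3: 'b' vs 'b' => same
  Position 4: 'a' vs 'c' => DIFFER
Positions that differ: 4

4


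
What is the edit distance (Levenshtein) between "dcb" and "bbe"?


Computing edit distance: "dcb" -> "bbe"
DP table:
           b    b    e
      0    1    2    3
  d   1    1    2    3
  c   2    2    2    3
  b   3    2    2    3
Edit distance = dp[3][3] = 3

3


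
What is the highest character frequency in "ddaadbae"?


Input: ddaadbae
Character counts:
  'a': 3
  'b': 1
  'd': 3
  'e': 1
Maximum frequency: 3

3


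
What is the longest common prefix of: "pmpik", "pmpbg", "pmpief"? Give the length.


Words: pmpik, pmpbg, pmpief
  Position 0: all 'p' => match
  Position 1: all 'm' => match
  Position 2: all 'p' => match
  Position 3: ('i', 'b', 'i') => mismatch, stop
LCP = "pmp" (length 3)

3


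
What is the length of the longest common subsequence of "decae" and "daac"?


LCS of "decae" and "daac"
DP table:
           d    a    a    c
      0    0    0    0    0
  d   0    1    1    1    1
  e   0    1    1    1    1
  c   0    1    1    1    2
  a   0    1    2    2    2
  e   0    1    2    2    2
LCS length = dp[5][4] = 2

2


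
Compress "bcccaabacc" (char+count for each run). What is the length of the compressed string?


Input: bcccaabacc
Runs:
  'b' x 1 => "b1"
  'c' x 3 => "c3"
  'a' x 2 => "a2"
  'b' x 1 => "b1"
  'a' x 1 => "a1"
  'c' x 2 => "c2"
Compressed: "b1c3a2b1a1c2"
Compressed length: 12

12


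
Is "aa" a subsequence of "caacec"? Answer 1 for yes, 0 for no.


Check if "aa" is a subsequence of "caacec"
Greedy scan:
  Position 0 ('c'): no match needed
  Position 1 ('a'): matches sub[0] = 'a'
  Position 2 ('a'): matches sub[1] = 'a'
  Position 3 ('c'): no match needed
  Position 4 ('e'): no match needed
  Position 5 ('c'): no match needed
All 2 characters matched => is a subsequence

1


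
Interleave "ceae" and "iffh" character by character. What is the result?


Interleaving "ceae" and "iffh":
  Position 0: 'c' from first, 'i' from second => "ci"
  Position 1: 'e' from first, 'f' from second => "ef"
  Position 2: 'a' from first, 'f' from second => "af"
  Position 3: 'e' from first, 'h' from second => "eh"
Result: ciefafeh

ciefafeh


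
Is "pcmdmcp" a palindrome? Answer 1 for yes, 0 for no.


Input: pcmdmcp
Reversed: pcmdmcp
  Compare pos 0 ('p') with pos 6 ('p'): match
  Compare pos 1 ('c') with pos 5 ('c'): match
  Compare pos 2 ('m') with pos 4 ('m'): match
Result: palindrome

1


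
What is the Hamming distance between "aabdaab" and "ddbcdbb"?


Comparing "aabdaab" and "ddbcdbb" position by position:
  Position 0: 'a' vs 'd' => differ
  Position 1: 'a' vs 'd' => differ
  Position 2: 'b' vs 'b' => same
  Position 3: 'd' vs 'c' => differ
  Position 4: 'a' vs 'd' => differ
  Position 5: 'a' vs 'b' => differ
  Position 6: 'b' vs 'b' => same
Total differences (Hamming distance): 5

5


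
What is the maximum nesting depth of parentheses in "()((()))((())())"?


Input: "()((()))((())())"
Tracking depth:
  Position 0 '(': depth becomes 1
  Position 1 ')': depth becomes 0
  Position 2 '(': depth becomes 1
  Position 3 '(': depth becomes 2
  Position 4 '(': depth becomes 3
  Position 5 ')': depth becomes 2
  Position 6 ')': depth becomes 1
  Position 7 ')': depth becomes 0
  Position 8 '(': depth becomes 1
  Position 9 '(': depth becomes 2
  Position 10 '(': depth becomes 3
  Position 11 ')': depth becomes 2
  Position 12 ')': depth becomes 1
  Position 13 '(': depth becomes 2
  Position 14 ')': depth becomes 1
  Position 15 ')': depth becomes 0
Maximum depth reached: 3

3


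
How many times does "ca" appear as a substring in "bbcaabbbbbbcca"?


Searching for "ca" in "bbcaabbbbbbcca"
Scanning each position:
  Position 0: "bb" => no
  Position 1: "bc" => no
  Position 2: "ca" => MATCH
  Position 3: "aa" => no
  Position 4: "ab" => no
  Position 5: "bb" => no
  Position 6: "bb" => no
  Position 7: "bb" => no
  Position 8: "bb" => no
  Position 9: "bb" => no
  Position 10: "bc" => no
  Position 11: "cc" => no
  Position 12: "ca" => MATCH
Total occurrences: 2

2


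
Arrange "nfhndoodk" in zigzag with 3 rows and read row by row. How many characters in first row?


Zigzag "nfhndoodk" into 3 rows:
Placing characters:
  'n' => row 0
  'f' => row 1
  'h' => row 2
  'n' => row 1
  'd' => row 0
  'o' => row 1
  'o' => row 2
  'd' => row 1
  'k' => row 0
Rows:
  Row 0: "ndk"
  Row 1: "fnod"
  Row 2: "ho"
First row length: 3

3


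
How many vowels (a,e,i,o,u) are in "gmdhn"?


Input: gmdhn
Checking each character:
  'g' at position 0: consonant
  'm' at position 1: consonant
  'd' at position 2: consonant
  'h' at position 3: consonant
  'n' at position 4: consonant
Total vowels: 0

0


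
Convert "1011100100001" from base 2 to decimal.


Input: "1011100100001" in base 2
Positional expansion:
  Digit '1' (value 1) x 2^12 = 4096
  Digit '0' (value 0) x 2^11 = 0
  Digit '1' (value 1) x 2^10 = 1024
  Digit '1' (value 1) x 2^9 = 512
  Digit '1' (value 1) x 2^8 = 256
  Digit '0' (value 0) x 2^7 = 0
  Digit '0' (value 0) x 2^6 = 0
  Digit '1' (value 1) x 2^5 = 32
  Digit '0' (value 0) x 2^4 = 0
  Digit '0' (value 0) x 2^3 = 0
  Digit '0' (value 0) x 2^2 = 0
  Digit '0' (value 0) x 2^1 = 0
  Digit '1' (value 1) x 2^0 = 1
Sum = 5921

5921


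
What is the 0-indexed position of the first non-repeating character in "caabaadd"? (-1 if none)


Input: caabaadd
Character frequencies:
  'a': 4
  'b': 1
  'c': 1
  'd': 2
Scanning left to right for freq == 1:
  Position 0 ('c'): unique! => answer = 0

0


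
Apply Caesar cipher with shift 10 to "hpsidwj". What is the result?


Caesar cipher: shift "hpsidwj" by 10
  'h' (pos 7) + 10 = pos 17 = 'r'
  'p' (pos 15) + 10 = pos 25 = 'z'
  's' (pos 18) + 10 = pos 2 = 'c'
  'i' (pos 8) + 10 = pos 18 = 's'
  'd' (pos 3) + 10 = pos 13 = 'n'
  'w' (pos 22) + 10 = pos 6 = 'g'
  'j' (pos 9) + 10 = pos 19 = 't'
Result: rzcsngt

rzcsngt


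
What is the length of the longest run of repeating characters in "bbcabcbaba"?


Input: "bbcabcbaba"
Scanning for longest run:
  Position 1 ('b'): continues run of 'b', length=2
  Position 2 ('c'): new char, reset run to 1
  Position 3 ('a'): new char, reset run to 1
  Position 4 ('b'): new char, reset run to 1
  Position 5 ('c'): new char, reset run to 1
  Position 6 ('b'): new char, reset run to 1
  Position 7 ('a'): new char, reset run to 1
  Position 8 ('b'): new char, reset run to 1
  Position 9 ('a'): new char, reset run to 1
Longest run: 'b' with length 2

2


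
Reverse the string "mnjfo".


Input: mnjfo
Reading characters right to left:
  Position 4: 'o'
  Position 3: 'f'
  Position 2: 'j'
  Position 1: 'n'
  Position 0: 'm'
Reversed: ofjnm

ofjnm


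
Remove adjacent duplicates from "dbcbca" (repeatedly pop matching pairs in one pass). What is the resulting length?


Input: dbcbca
Stack-based adjacent duplicate removal:
  Read 'd': push. Stack: d
  Read 'b': push. Stack: db
  Read 'c': push. Stack: dbc
  Read 'b': push. Stack: dbcb
  Read 'c': push. Stack: dbcbc
  Read 'a': push. Stack: dbcbca
Final stack: "dbcbca" (length 6)

6


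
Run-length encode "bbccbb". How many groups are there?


Input: bbccbb
Scanning for consecutive runs:
  Group 1: 'b' x 2 (positions 0-1)
  Group 2: 'c' x 2 (positions 2-3)
  Group 3: 'b' x 2 (positions 4-5)
Total groups: 3

3


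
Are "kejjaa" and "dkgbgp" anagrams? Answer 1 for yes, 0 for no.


Strings: "kejjaa", "dkgbgp"
Sorted first:  aaejjk
Sorted second: bdggkp
Differ at position 0: 'a' vs 'b' => not anagrams

0


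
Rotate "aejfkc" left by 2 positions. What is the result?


Input: "aejfkc", rotate left by 2
First 2 characters: "ae"
Remaining characters: "jfkc"
Concatenate remaining + first: "jfkc" + "ae" = "jfkcae"

jfkcae


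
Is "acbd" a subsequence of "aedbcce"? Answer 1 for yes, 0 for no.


Check if "acbd" is a subsequence of "aedbcce"
Greedy scan:
  Position 0 ('a'): matches sub[0] = 'a'
  Position 1 ('e'): no match needed
  Position 2 ('d'): no match needed
  Position 3 ('b'): no match needed
  Position 4 ('c'): matches sub[1] = 'c'
  Position 5 ('c'): no match needed
  Position 6 ('e'): no match needed
Only matched 2/4 characters => not a subsequence

0


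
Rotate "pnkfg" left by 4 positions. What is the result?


Input: "pnkfg", rotate left by 4
First 4 characters: "pnkf"
Remaining characters: "g"
Concatenate remaining + first: "g" + "pnkf" = "gpnkf"

gpnkf


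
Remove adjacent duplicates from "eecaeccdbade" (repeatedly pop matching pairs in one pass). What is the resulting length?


Input: eecaeccdbade
Stack-based adjacent duplicate removal:
  Read 'e': push. Stack: e
  Read 'e': matches stack top 'e' => pop. Stack: (empty)
  Read 'c': push. Stack: c
  Read 'a': push. Stack: ca
  Read 'e': push. Stack: cae
  Read 'c': push. Stack: caec
  Read 'c': matches stack top 'c' => pop. Stack: cae
  Read 'd': push. Stack: caed
  Read 'b': push. Stack: caedb
  Read 'a': push. Stack: caedba
  Read 'd': push. Stack: caedbad
  Read 'e': push. Stack: caedbade
Final stack: "caedbade" (length 8)

8


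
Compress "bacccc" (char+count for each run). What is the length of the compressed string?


Input: bacccc
Runs:
  'b' x 1 => "b1"
  'a' x 1 => "a1"
  'c' x 4 => "c4"
Compressed: "b1a1c4"
Compressed length: 6

6


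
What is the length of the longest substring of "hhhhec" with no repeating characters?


Input: "hhhhec"
Sliding window (track last position of each char):
  Position 0 ('h'): window [0,0] length 1 -- new best
  Position 1 ('h'): repeat (last at 0), move window start to 1
  Position 1 ('h'): window [1,1] length 1
  Position 2 ('h'): repeat (last at 1), move window start to 2
  Position 2 ('h'): window [2,2] length 1
  Position 3 ('h'): repeat (last at 2), move window start to 3
  Position 3 ('h'): window [3,3] length 1
  Position 4 ('e'): window [3,4] length 2 -- new best
  Position 5 ('c'): window [3,5] length 3 -- new best
Longest substring with no repeats: "hec" with length 3

3


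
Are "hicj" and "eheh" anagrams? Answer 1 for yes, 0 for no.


Strings: "hicj", "eheh"
Sorted first:  chij
Sorted second: eehh
Differ at position 0: 'c' vs 'e' => not anagrams

0


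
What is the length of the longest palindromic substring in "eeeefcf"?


Input: "eeeefcf"
Checking substrings for palindromes:
  [0:4] "eeee" (len 4) => palindrome
  [0:3] "eee" (len 3) => palindrome
  [1:4] "eee" (len 3) => palindrome
  [4:7] "fcf" (len 3) => palindrome
  [0:2] "ee" (len 2) => palindrome
  [1:3] "ee" (len 2) => palindrome
Longest palindromic substring: "eeee" with length 4

4


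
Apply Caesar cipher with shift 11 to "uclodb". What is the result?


Caesar cipher: shift "uclodb" by 11
  'u' (pos 20) + 11 = pos 5 = 'f'
  'c' (pos 2) + 11 = pos 13 = 'n'
  'l' (pos 11) + 11 = pos 22 = 'w'
  'o' (pos 14) + 11 = pos 25 = 'z'
  'd' (pos 3) + 11 = pos 14 = 'o'
  'b' (pos 1) + 11 = pos 12 = 'm'
Result: fnwzom

fnwzom


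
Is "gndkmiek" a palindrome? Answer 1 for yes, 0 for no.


Input: gndkmiek
Reversed: keimkdng
  Compare pos 0 ('g') with pos 7 ('k'): MISMATCH
  Compare pos 1 ('n') with pos 6 ('e'): MISMATCH
  Compare pos 2 ('d') with pos 5 ('i'): MISMATCH
  Compare pos 3 ('k') with pos 4 ('m'): MISMATCH
Result: not a palindrome

0


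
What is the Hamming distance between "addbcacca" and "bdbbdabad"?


Comparing "addbcacca" and "bdbbdabad" position by position:
  Position 0: 'a' vs 'b' => differ
  Position 1: 'd' vs 'd' => same
  Position 2: 'd' vs 'b' => differ
  Position 3: 'b' vs 'b' => same
  Position 4: 'c' vs 'd' => differ
  Position 5: 'a' vs 'a' => same
  Position 6: 'c' vs 'b' => differ
  Position 7: 'c' vs 'a' => differ
  Position 8: 'a' vs 'd' => differ
Total differences (Hamming distance): 6

6


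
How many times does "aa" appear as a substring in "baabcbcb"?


Searching for "aa" in "baabcbcb"
Scanning each position:
  Position 0: "ba" => no
  Position 1: "aa" => MATCH
  Position 2: "ab" => no
  Position 3: "bc" => no
  Position 4: "cb" => no
  Position 5: "bc" => no
  Position 6: "cb" => no
Total occurrences: 1

1


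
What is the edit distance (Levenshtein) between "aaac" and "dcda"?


Computing edit distance: "aaac" -> "dcda"
DP table:
           d    c    d    a
      0    1    2    3    4
  a   1    1    2    3    3
  a   2    2    2    3    3
  a   3    3    3    3    3
  c   4    4    3    4    4
Edit distance = dp[4][4] = 4

4


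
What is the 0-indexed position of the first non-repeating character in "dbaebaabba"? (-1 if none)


Input: dbaebaabba
Character frequencies:
  'a': 4
  'b': 4
  'd': 1
  'e': 1
Scanning left to right for freq == 1:
  Position 0 ('d'): unique! => answer = 0

0


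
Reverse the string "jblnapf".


Input: jblnapf
Reading characters right to left:
  Position 6: 'f'
  Position 5: 'p'
  Position 4: 'a'
  Position 3: 'n'
  Position 2: 'l'
  Position 1: 'b'
  Position 0: 'j'
Reversed: fpanlbj

fpanlbj


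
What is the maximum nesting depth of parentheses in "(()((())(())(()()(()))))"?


Input: "(()((())(())(()()(()))))"
Tracking depth:
  Position 0 '(': depth becomes 1
  Position 1 '(': depth becomes 2
  Position 2 ')': depth becomes 1
  Position 3 '(': depth becomes 2
  Position 4 '(': depth becomes 3
  Position 5 '(': depth becomes 4
  Position 6 ')': depth becomes 3
  Position 7 ')': depth becomes 2
  Position 8 '(': depth becomes 3
  Position 9 '(': depth becomes 4
  Position 10 ')': depth becomes 3
  Position 11 ')': depth becomes 2
  Position 12 '(': depth becomes 3
  Position 13 '(': depth becomes 4
  Position 14 ')': depth becomes 3
  Position 15 '(': depth becomes 4
  Position 16 ')': depth becomes 3
  Position 17 '(': depth becomes 4
  Position 18 '(': depth becomes 5
  Position 19 ')': depth becomes 4
  Position 20 ')': depth becomes 3
  Position 21 ')': depth becomes 2
  Position 22 ')': depth becomes 1
  Position 23 ')': depth becomes 0
Maximum depth reached: 5

5


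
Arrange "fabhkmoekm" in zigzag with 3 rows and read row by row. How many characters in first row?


Zigzag "fabhkmoekm" into 3 rows:
Placing characters:
  'f' => row 0
  'a' => row 1
  'b' => row 2
  'h' => row 1
  'k' => row 0
  'm' => row 1
  'o' => row 2
  'e' => row 1
  'k' => row 0
  'm' => row 1
Rows:
  Row 0: "fkk"
  Row 1: "ahmem"
  Row 2: "bo"
First row length: 3

3


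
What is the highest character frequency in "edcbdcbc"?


Input: edcbdcbc
Character counts:
  'b': 2
  'c': 3
  'd': 2
  'e': 1
Maximum frequency: 3

3


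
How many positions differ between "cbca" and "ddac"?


Comparing "cbca" and "ddac" position by position:
  Position 0: 'c' vs 'd' => DIFFER
  Position 1: 'b' vs 'd' => DIFFER
  Position 2: 'c' vs 'a' => DIFFER
  Position 3: 'a' vs 'c' => DIFFER
Positions that differ: 4

4


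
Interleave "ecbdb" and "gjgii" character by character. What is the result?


Interleaving "ecbdb" and "gjgii":
  Position 0: 'e' from first, 'g' from second => "eg"
  Position 1: 'c' from first, 'j' from second => "cj"
  Position 2: 'b' from first, 'g' from second => "bg"
  Position 3: 'd' from first, 'i' from second => "di"
  Position 4: 'b' from first, 'i' from second => "bi"
Result: egcjbgdibi

egcjbgdibi


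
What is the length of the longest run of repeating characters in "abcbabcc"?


Input: "abcbabcc"
Scanning for longest run:
  Position 1 ('b'): new char, reset run to 1
  Position 2 ('c'): new char, reset run to 1
  Position 3 ('b'): new char, reset run to 1
  Position 4 ('a'): new char, reset run to 1
  Position 5 ('b'): new char, reset run to 1
  Position 6 ('c'): new char, reset run to 1
  Position 7 ('c'): continues run of 'c', length=2
Longest run: 'c' with length 2

2


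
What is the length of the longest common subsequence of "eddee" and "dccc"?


LCS of "eddee" and "dccc"
DP table:
           d    c    c    c
      0    0    0    0    0
  e   0    0    0    0    0
  d   0    1    1    1    1
  d   0    1    1    1    1
  e   0    1    1    1    1
  e   0    1    1    1    1
LCS length = dp[5][4] = 1

1


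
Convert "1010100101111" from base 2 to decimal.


Input: "1010100101111" in base 2
Positional expansion:
  Digit '1' (value 1) x 2^12 = 4096
  Digit '0' (value 0) x 2^11 = 0
  Digit '1' (value 1) x 2^10 = 1024
  Digit '0' (value 0) x 2^9 = 0
  Digit '1' (value 1) x 2^8 = 256
  Digit '0' (value 0) x 2^7 = 0
  Digit '0' (value 0) x 2^6 = 0
  Digit '1' (value 1) x 2^5 = 32
  Digit '0' (value 0) x 2^4 = 0
  Digit '1' (value 1) x 2^3 = 8
  Digit '1' (value 1) x 2^2 = 4
  Digit '1' (value 1) x 2^1 = 2
  Digit '1' (value 1) x 2^0 = 1
Sum = 5423

5423


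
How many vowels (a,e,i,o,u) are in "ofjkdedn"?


Input: ofjkdedn
Checking each character:
  'o' at position 0: vowel (running total: 1)
  'f' at position 1: consonant
  'j' at position 2: consonant
  'k' at position 3: consonant
  'd' at position 4: consonant
  'e' at position 5: vowel (running total: 2)
  'd' at position 6: consonant
  'n' at position 7: consonant
Total vowels: 2

2


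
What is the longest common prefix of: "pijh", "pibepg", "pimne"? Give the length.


Words: pijh, pibepg, pimne
  Position 0: all 'p' => match
  Position 1: all 'i' => match
  Position 2: ('j', 'b', 'm') => mismatch, stop
LCP = "pi" (length 2)

2


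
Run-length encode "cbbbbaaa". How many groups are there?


Input: cbbbbaaa
Scanning for consecutive runs:
  Group 1: 'c' x 1 (positions 0-0)
  Group 2: 'b' x 4 (positions 1-4)
  Group 3: 'a' x 3 (positions 5-7)
Total groups: 3

3


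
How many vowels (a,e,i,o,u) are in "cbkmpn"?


Input: cbkmpn
Checking each character:
  'c' at position 0: consonant
  'b' at position 1: consonant
  'k' at position 2: consonant
  'm' at position 3: consonant
  'p' at position 4: consonant
  'n' at position 5: consonant
Total vowels: 0

0


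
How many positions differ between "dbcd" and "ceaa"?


Comparing "dbcd" and "ceaa" position by position:
  Position 0: 'd' vs 'c' => DIFFER
  Position 1: 'b' vs 'e' => DIFFER
  Position 2: 'c' vs 'a' => DIFFER
  Position 3: 'd' vs 'a' => DIFFER
Positions that differ: 4

4


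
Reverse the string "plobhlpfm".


Input: plobhlpfm
Reading characters right to left:
  Position 8: 'm'
  Position 7: 'f'
  Position 6: 'p'
  Position 5: 'l'
  Position 4: 'h'
  Position 3: 'b'
  Position 2: 'o'
  Position 1: 'l'
  Position 0: 'p'
Reversed: mfplhbolp

mfplhbolp


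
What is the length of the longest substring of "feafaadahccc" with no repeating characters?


Input: "feafaadahccc"
Sliding window (track last position of each char):
  Position 0 ('f'): window [0,0] length 1 -- new best
  Position 1 ('e'): window [0,1] length 2 -- new best
  Position 2 ('a'): window [0,2] length 3 -- new best
  Position 3 ('f'): repeat (last at 0), move window start to 1
  Position 3 ('f'): window [1,3] length 3
  Position 4 ('a'): repeat (last at 2), move window start to 3
  Position 4 ('a'): window [3,4] length 2
  Position 5 ('a'): repeat (last at 4), move window start to 5
  Position 5 ('a'): window [5,5] length 1
  Position 6 ('d'): window [5,6] length 2
  Position 7 ('a'): repeat (last at 5), move window start to 6
  Position 7 ('a'): window [6,7] length 2
  Position 8 ('h'): window [6,8] length 3
  Position 9 ('c'): window [6,9] length 4 -- new best
  Position 10 ('c'): repeat (last at 9), move window start to 10
  Position 10 ('c'): window [10,10] length 1
  Position 11 ('c'): repeat (last at 10), move window start to 11
  Position 11 ('c'): window [11,11] length 1
Longest substring with no repeats: "dahc" with length 4

4


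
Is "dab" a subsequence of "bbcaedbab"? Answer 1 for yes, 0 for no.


Check if "dab" is a subsequence of "bbcaedbab"
Greedy scan:
  Position 0 ('b'): no match needed
  Position 1 ('b'): no match needed
  Position 2 ('c'): no match needed
  Position 3 ('a'): no match needed
  Position 4 ('e'): no match needed
  Position 5 ('d'): matches sub[0] = 'd'
  Position 6 ('b'): no match needed
  Position 7 ('a'): matches sub[1] = 'a'
  Position 8 ('b'): matches sub[2] = 'b'
All 3 characters matched => is a subsequence

1


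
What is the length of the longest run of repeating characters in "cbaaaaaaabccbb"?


Input: "cbaaaaaaabccbb"
Scanning for longest run:
  Position 1 ('b'): new char, reset run to 1
  Position 2 ('a'): new char, reset run to 1
  Position 3 ('a'): continues run of 'a', length=2
  Position 4 ('a'): continues run of 'a', length=3
  Position 5 ('a'): continues run of 'a', length=4
  Position 6 ('a'): continues run of 'a', length=5
  Position 7 ('a'): continues run of 'a', length=6
  Position 8 ('a'): continues run of 'a', length=7
  Position 9 ('b'): new char, reset run to 1
  Position 10 ('c'): new char, reset run to 1
  Position 11 ('c'): continues run of 'c', length=2
  Position 12 ('b'): new char, reset run to 1
  Position 13 ('b'): continues run of 'b', length=2
Longest run: 'a' with length 7

7


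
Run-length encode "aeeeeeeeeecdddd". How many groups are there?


Input: aeeeeeeeeecdddd
Scanning for consecutive runs:
  Group 1: 'a' x 1 (positions 0-0)
  Group 2: 'e' x 9 (positions 1-9)
  Group 3: 'c' x 1 (positions 10-10)
  Group 4: 'd' x 4 (positions 11-14)
Total groups: 4

4


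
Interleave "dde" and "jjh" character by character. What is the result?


Interleaving "dde" and "jjh":
  Position 0: 'd' from first, 'j' from second => "dj"
  Position 1: 'd' from first, 'j' from second => "dj"
  Position 2: 'e' from first, 'h' from second => "eh"
Result: djdjeh

djdjeh


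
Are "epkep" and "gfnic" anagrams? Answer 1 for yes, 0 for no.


Strings: "epkep", "gfnic"
Sorted first:  eekpp
Sorted second: cfgin
Differ at position 0: 'e' vs 'c' => not anagrams

0


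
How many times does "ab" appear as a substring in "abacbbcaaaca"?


Searching for "ab" in "abacbbcaaaca"
Scanning each position:
  Position 0: "ab" => MATCH
  Position 1: "ba" => no
  Position 2: "ac" => no
  Position 3: "cb" => no
  Position 4: "bb" => no
  Position 5: "bc" => no
  Position 6: "ca" => no
  Position 7: "aa" => no
  Position 8: "aa" => no
  Position 9: "ac" => no
  Position 10: "ca" => no
Total occurrences: 1

1


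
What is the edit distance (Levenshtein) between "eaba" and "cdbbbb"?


Computing edit distance: "eaba" -> "cdbbbb"
DP table:
           c    d    b    b    b    b
      0    1    2    3    4    5    6
  e   1    1    2    3    4    5    6
  a   2    2    2    3    4    5    6
  b   3    3    3    2    3    4    5
  a   4    4    4    3    3    4    5
Edit distance = dp[4][6] = 5

5


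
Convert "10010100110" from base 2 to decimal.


Input: "10010100110" in base 2
Positional expansion:
  Digit '1' (value 1) x 2^10 = 1024
  Digit '0' (value 0) x 2^9 = 0
  Digit '0' (value 0) x 2^8 = 0
  Digit '1' (value 1) x 2^7 = 128
  Digit '0' (value 0) x 2^6 = 0
  Digit '1' (value 1) x 2^5 = 32
  Digit '0' (value 0) x 2^4 = 0
  Digit '0' (value 0) x 2^3 = 0
  Digit '1' (value 1) x 2^2 = 4
  Digit '1' (value 1) x 2^1 = 2
  Digit '0' (value 0) x 2^0 = 0
Sum = 1190

1190


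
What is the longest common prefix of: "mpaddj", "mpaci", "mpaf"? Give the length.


Words: mpaddj, mpaci, mpaf
  Position 0: all 'm' => match
  Position 1: all 'p' => match
  Position 2: all 'a' => match
  Position 3: ('d', 'c', 'f') => mismatch, stop
LCP = "mpa" (length 3)

3


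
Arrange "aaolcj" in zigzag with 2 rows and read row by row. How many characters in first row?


Zigzag "aaolcj" into 2 rows:
Placing characters:
  'a' => row 0
  'a' => row 1
  'o' => row 0
  'l' => row 1
  'c' => row 0
  'j' => row 1
Rows:
  Row 0: "aoc"
  Row 1: "alj"
First row length: 3

3


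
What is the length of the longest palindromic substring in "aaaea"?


Input: "aaaea"
Checking substrings for palindromes:
  [0:3] "aaa" (len 3) => palindrome
  [2:5] "aea" (len 3) => palindrome
  [0:2] "aa" (len 2) => palindrome
  [1:3] "aa" (len 2) => palindrome
Longest palindromic substring: "aaa" with length 3

3


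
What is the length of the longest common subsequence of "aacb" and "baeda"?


LCS of "aacb" and "baeda"
DP table:
           b    a    e    d    a
      0    0    0    0    0    0
  a   0    0    1    1    1    1
  a   0    0    1    1    1    2
  c   0    0    1    1    1    2
  b   0    1    1    1    1    2
LCS length = dp[4][5] = 2

2


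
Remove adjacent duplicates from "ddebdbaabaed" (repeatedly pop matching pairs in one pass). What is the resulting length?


Input: ddebdbaabaed
Stack-based adjacent duplicate removal:
  Read 'd': push. Stack: d
  Read 'd': matches stack top 'd' => pop. Stack: (empty)
  Read 'e': push. Stack: e
  Read 'b': push. Stack: eb
  Read 'd': push. Stack: ebd
  Read 'b': push. Stack: ebdb
  Read 'a': push. Stack: ebdba
  Read 'a': matches stack top 'a' => pop. Stack: ebdb
  Read 'b': matches stack top 'b' => pop. Stack: ebd
  Read 'a': push. Stack: ebda
  Read 'e': push. Stack: ebdae
  Read 'd': push. Stack: ebdaed
Final stack: "ebdaed" (length 6)

6


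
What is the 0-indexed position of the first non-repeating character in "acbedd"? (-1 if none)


Input: acbedd
Character frequencies:
  'a': 1
  'b': 1
  'c': 1
  'd': 2
  'e': 1
Scanning left to right for freq == 1:
  Position 0 ('a'): unique! => answer = 0

0


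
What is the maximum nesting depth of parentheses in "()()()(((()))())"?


Input: "()()()(((()))())"
Tracking depth:
  Position 0 '(': depth becomes 1
  Position 1 ')': depth becomes 0
  Position 2 '(': depth becomes 1
  Position 3 ')': depth becomes 0
  Position 4 '(': depth becomes 1
  Position 5 ')': depth becomes 0
  Position 6 '(': depth becomes 1
  Position 7 '(': depth becomes 2
  Position 8 '(': depth becomes 3
  Position 9 '(': depth becomes 4
  Position 10 ')': depth becomes 3
  Position 11 ')': depth becomes 2
  Position 12 ')': depth becomes 1
  Position 13 '(': depth becomes 2
  Position 14 ')': depth becomes 1
  Position 15 ')': depth becomes 0
Maximum depth reached: 4

4


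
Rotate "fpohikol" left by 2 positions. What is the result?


Input: "fpohikol", rotate left by 2
First 2 characters: "fp"
Remaining characters: "ohikol"
Concatenate remaining + first: "ohikol" + "fp" = "ohikolfp"

ohikolfp


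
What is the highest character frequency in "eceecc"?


Input: eceecc
Character counts:
  'c': 3
  'e': 3
Maximum frequency: 3

3


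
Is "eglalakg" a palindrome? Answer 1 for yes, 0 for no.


Input: eglalakg
Reversed: gkalalge
  Compare pos 0 ('e') with pos 7 ('g'): MISMATCH
  Compare pos 1 ('g') with pos 6 ('k'): MISMATCH
  Compare pos 2 ('l') with pos 5 ('a'): MISMATCH
  Compare pos 3 ('a') with pos 4 ('l'): MISMATCH
Result: not a palindrome

0


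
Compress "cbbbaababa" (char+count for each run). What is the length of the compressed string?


Input: cbbbaababa
Runs:
  'c' x 1 => "c1"
  'b' x 3 => "b3"
  'a' x 2 => "a2"
  'b' x 1 => "b1"
  'a' x 1 => "a1"
  'b' x 1 => "b1"
  'a' x 1 => "a1"
Compressed: "c1b3a2b1a1b1a1"
Compressed length: 14

14


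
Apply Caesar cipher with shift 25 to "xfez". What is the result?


Caesar cipher: shift "xfez" by 25
  'x' (pos 23) + 25 = pos 22 = 'w'
  'f' (pos 5) + 25 = pos 4 = 'e'
  'e' (pos 4) + 25 = pos 3 = 'd'
  'z' (pos 25) + 25 = pos 24 = 'y'
Result: wedy

wedy


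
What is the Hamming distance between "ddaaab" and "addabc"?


Comparing "ddaaab" and "addabc" position by position:
  Position 0: 'd' vs 'a' => differ
  Position 1: 'd' vs 'd' => same
  Position 2: 'a' vs 'd' => differ
  Position 3: 'a' vs 'a' => same
  Position 4: 'a' vs 'b' => differ
  Position 5: 'b' vs 'c' => differ
Total differences (Hamming distance): 4

4


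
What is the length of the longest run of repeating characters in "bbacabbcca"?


Input: "bbacabbcca"
Scanning for longest run:
  Position 1 ('b'): continues run of 'b', length=2
  Position 2 ('a'): new char, reset run to 1
  Position 3 ('c'): new char, reset run to 1
  Position 4 ('a'): new char, reset run to 1
  Position 5 ('b'): new char, reset run to 1
  Position 6 ('b'): continues run of 'b', length=2
  Position 7 ('c'): new char, reset run to 1
  Position 8 ('c'): continues run of 'c', length=2
  Position 9 ('a'): new char, reset run to 1
Longest run: 'b' with length 2

2


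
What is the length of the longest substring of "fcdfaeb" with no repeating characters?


Input: "fcdfaeb"
Sliding window (track last position of each char):
  Position 0 ('f'): window [0,0] length 1 -- new best
  Position 1 ('c'): window [0,1] length 2 -- new best
  Position 2 ('d'): window [0,2] length 3 -- new best
  Position 3 ('f'): repeat (last at 0), move window start to 1
  Position 3 ('f'): window [1,3] length 3
  Position 4 ('a'): window [1,4] length 4 -- new best
  Position 5 ('e'): window [1,5] length 5 -- new best
  Position 6 ('b'): window [1,6] length 6 -- new best
Longest substring with no repeats: "cdfaeb" with length 6

6


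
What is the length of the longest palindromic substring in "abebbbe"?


Input: "abebbbe"
Checking substrings for palindromes:
  [2:7] "ebbbe" (len 5) => palindrome
  [1:4] "beb" (len 3) => palindrome
  [3:6] "bbb" (len 3) => palindrome
  [3:5] "bb" (len 2) => palindrome
  [4:6] "bb" (len 2) => palindrome
Longest palindromic substring: "ebbbe" with length 5

5


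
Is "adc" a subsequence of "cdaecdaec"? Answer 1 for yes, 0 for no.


Check if "adc" is a subsequence of "cdaecdaec"
Greedy scan:
  Position 0 ('c'): no match needed
  Position 1 ('d'): no match needed
  Position 2 ('a'): matches sub[0] = 'a'
  Position 3 ('e'): no match needed
  Position 4 ('c'): no match needed
  Position 5 ('d'): matches sub[1] = 'd'
  Position 6 ('a'): no match needed
  Position 7 ('e'): no match needed
  Position 8 ('c'): matches sub[2] = 'c'
All 3 characters matched => is a subsequence

1


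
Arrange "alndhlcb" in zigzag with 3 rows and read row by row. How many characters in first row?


Zigzag "alndhlcb" into 3 rows:
Placing characters:
  'a' => row 0
  'l' => row 1
  'n' => row 2
  'd' => row 1
  'h' => row 0
  'l' => row 1
  'c' => row 2
  'b' => row 1
Rows:
  Row 0: "ah"
  Row 1: "ldlb"
  Row 2: "nc"
First row length: 2

2


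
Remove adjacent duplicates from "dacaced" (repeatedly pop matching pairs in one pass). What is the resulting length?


Input: dacaced
Stack-based adjacent duplicate removal:
  Read 'd': push. Stack: d
  Read 'a': push. Stack: da
  Read 'c': push. Stack: dac
  Read 'a': push. Stack: daca
  Read 'c': push. Stack: dacac
  Read 'e': push. Stack: dacace
  Read 'd': push. Stack: dacaced
Final stack: "dacaced" (length 7)

7


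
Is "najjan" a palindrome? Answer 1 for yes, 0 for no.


Input: najjan
Reversed: najjan
  Compare pos 0 ('n') with pos 5 ('n'): match
  Compare pos 1 ('a') with pos 4 ('a'): match
  Compare pos 2 ('j') with pos 3 ('j'): match
Result: palindrome

1


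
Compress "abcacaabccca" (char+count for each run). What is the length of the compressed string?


Input: abcacaabccca
Runs:
  'a' x 1 => "a1"
  'b' x 1 => "b1"
  'c' x 1 => "c1"
  'a' x 1 => "a1"
  'c' x 1 => "c1"
  'a' x 2 => "a2"
  'b' x 1 => "b1"
  'c' x 3 => "c3"
  'a' x 1 => "a1"
Compressed: "a1b1c1a1c1a2b1c3a1"
Compressed length: 18

18


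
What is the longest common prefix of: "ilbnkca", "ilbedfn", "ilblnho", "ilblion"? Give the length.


Words: ilbnkca, ilbedfn, ilblnho, ilblion
  Position 0: all 'i' => match
  Position 1: all 'l' => match
  Position 2: all 'b' => match
  Position 3: ('n', 'e', 'l', 'l') => mismatch, stop
LCP = "ilb" (length 3)

3


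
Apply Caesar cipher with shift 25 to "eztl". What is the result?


Caesar cipher: shift "eztl" by 25
  'e' (pos 4) + 25 = pos 3 = 'd'
  'z' (pos 25) + 25 = pos 24 = 'y'
  't' (pos 19) + 25 = pos 18 = 's'
  'l' (pos 11) + 25 = pos 10 = 'k'
Result: dysk

dysk


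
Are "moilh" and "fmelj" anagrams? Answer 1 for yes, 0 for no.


Strings: "moilh", "fmelj"
Sorted first:  hilmo
Sorted second: efjlm
Differ at position 0: 'h' vs 'e' => not anagrams

0
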